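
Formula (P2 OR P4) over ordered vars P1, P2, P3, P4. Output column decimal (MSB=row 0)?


Formula: (P2 OR P4) over P1, P2, P3, P4 (16 rows)
Evaluate each row (bits = P1,P2,P3,P4, MSB first):
  row 0 [0000]: (0 OR 0) -> 0
  row 1 [0001]: (0 OR 1) -> 1
  row 2 [0010]: (0 OR 0) -> 0
  row 3 [0011]: (0 OR 1) -> 1
  row 4 [0100]: (1 OR 0) -> 1
  row 5 [0101]: (1 OR 1) -> 1
  row 6 [0110]: (1 OR 0) -> 1
  row 7 [0111]: (1 OR 1) -> 1
  row 8 [1000]: (0 OR 0) -> 0
  row 9 [1001]: (0 OR 1) -> 1
  row 10 [1010]: (0 OR 0) -> 0
  row 11 [1011]: (0 OR 1) -> 1
  row 12 [1100]: (1 OR 0) -> 1
  row 13 [1101]: (1 OR 1) -> 1
  row 14 [1110]: (1 OR 0) -> 1
  row 15 [1111]: (1 OR 1) -> 1
Full result column, 4 rows per line (P1,P2 fixed per line; P3,P4 runs 00..11 left to right):
  rows 0-3 [P1,P2=00]: 0101  = hex 5
  rows 4-7 [P1,P2=01]: 1111  = hex F
  rows 8-11 [P1,P2=10]: 0101  = hex 5
  rows 12-15 [P1,P2=11]: 1111  = hex F
Output column (row 0 .. row 15) = 0101111101011111
Output column grouped in 4s = 0101 1111 0101 1111 = 0x5F5F
Convert to decimal digit by digit (value = value*16 + digit):
  5 -> 5
  5*16 + 15 (F) = 95
  95*16 + 5 = 1525
  1525*16 + 15 (F) = 24415
Decimal = 24415

24415


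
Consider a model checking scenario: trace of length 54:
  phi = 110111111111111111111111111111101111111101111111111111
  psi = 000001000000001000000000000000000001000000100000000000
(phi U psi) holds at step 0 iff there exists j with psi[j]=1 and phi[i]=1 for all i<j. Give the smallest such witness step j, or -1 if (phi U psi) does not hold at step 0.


(phi U psi) at 0: need smallest j with psi[j]=1 and phi[i]=1 for all i in [0,j).
Scan from step 0:
  step 0: phi=1, psi=0 -> continue
  step 1: phi=1, psi=0 -> continue
  step 2: phi=0 -> phi-prefix broken from here
  step 5: psi=1 but phi already failed -> not a witness
  step 14: psi=1 but phi already failed -> not a witness
  step 35: psi=1 but phi already failed -> not a witness
  step 42: psi=1 but phi already failed -> not a witness
  end of trace: no witness -> -1
Witness step = -1

-1


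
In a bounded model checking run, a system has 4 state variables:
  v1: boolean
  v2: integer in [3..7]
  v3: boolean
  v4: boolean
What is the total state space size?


State space = product of domain sizes of all variables.
Domain sizes:
  v1 (boolean): 2
  v2 (integer in [3..7]): 5
  v3 (boolean): 2
  v4 (boolean): 2
Product = 2 * 5 * 2 * 2 = 40

40


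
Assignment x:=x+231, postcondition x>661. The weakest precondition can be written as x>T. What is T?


Formula: wp(x:=E, P) = P[E/x] (substitute E for x in postcondition)
Step 1: Postcondition: x>661
Step 2: Substitute x+231 for x: x+231>661
Step 3: Solve for x: x > 661-231 = 430

430


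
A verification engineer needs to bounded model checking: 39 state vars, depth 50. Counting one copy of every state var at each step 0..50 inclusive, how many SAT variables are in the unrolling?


BMC unrolls to depth k, creating one copy of each state var for steps 0..k.
Step count = 50 + 1 = 51 (steps 0 through 50)
Vars per step = 39
Total = 39 * 51 = 1989

1989


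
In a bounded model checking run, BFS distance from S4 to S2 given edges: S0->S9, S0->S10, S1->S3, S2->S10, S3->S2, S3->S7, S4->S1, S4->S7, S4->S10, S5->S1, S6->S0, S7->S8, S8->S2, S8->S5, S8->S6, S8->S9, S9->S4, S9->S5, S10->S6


BFS layer-by-layer from S4:
  dist 0: {S4}
  dist 1: {S1, S7, S10}
  dist 2: {S3, S6, S8}
  dist 3: {S0, S2, S5, S9}
  -> S2 reached at distance 3
Shortest path length = 3

3


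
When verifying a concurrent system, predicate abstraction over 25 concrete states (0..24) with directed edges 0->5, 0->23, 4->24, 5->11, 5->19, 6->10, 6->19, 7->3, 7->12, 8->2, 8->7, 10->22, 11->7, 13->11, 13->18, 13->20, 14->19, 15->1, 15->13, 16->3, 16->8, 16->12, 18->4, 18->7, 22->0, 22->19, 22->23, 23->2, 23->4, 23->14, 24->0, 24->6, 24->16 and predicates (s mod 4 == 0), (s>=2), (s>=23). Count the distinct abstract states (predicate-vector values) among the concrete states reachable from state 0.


BFS from 0:
Concrete reachable: {0, 2, 3, 4, 5, 6, 7, 8, 10, 11, 12, 14, 16, 19, 22, 23, 24}
Abstract via predicates (s mod 4 == 0), (s>=2), (s>=23):
  (0,1,0) <- {2, 3, 5, 6, 7, 10, 11, 14, 19, 22}
  (0,1,1) <- {23}
  (1,0,0) <- {0}
  (1,1,0) <- {4, 8, 12, 16}
  (1,1,1) <- {24}
Distinct abstract states = 5

5


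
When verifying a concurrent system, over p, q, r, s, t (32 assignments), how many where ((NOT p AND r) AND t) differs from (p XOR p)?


F1 = ((NOT p AND r) AND t)
F2 = (p XOR p)
Evaluate both on each of 32 rows (bits = p,q,r,s,t):
  row 0 [00000]: F1=0 F2=0 -> 0
  row 1 [00001]: F1=0 F2=0 -> 0
  row 2 [00010]: F1=0 F2=0 -> 0
  row 3 [00011]: F1=0 F2=0 -> 0
  row 4 [00100]: F1=0 F2=0 -> 0
  row 5 [00101]: F1=1 F2=0 (differ) -> 1
  row 6 [00110]: F1=0 F2=0 -> 0
  row 7 [00111]: F1=1 F2=0 (differ) -> 1
  row 8 [01000]: F1=0 F2=0 -> 0
  row 9 [01001]: F1=0 F2=0 -> 0
  row 10 [01010]: F1=0 F2=0 -> 0
  row 11 [01011]: F1=0 F2=0 -> 0
  row 12 [01100]: F1=0 F2=0 -> 0
  row 13 [01101]: F1=1 F2=0 (differ) -> 1
  row 14 [01110]: F1=0 F2=0 -> 0
  row 15 [01111]: F1=1 F2=0 (differ) -> 1
  row 16 [10000]: F1=0 F2=0 -> 0
  row 17 [10001]: F1=0 F2=0 -> 0
  row 18 [10010]: F1=0 F2=0 -> 0
  row 19 [10011]: F1=0 F2=0 -> 0
  row 20 [10100]: F1=0 F2=0 -> 0
  row 21 [10101]: F1=0 F2=0 -> 0
  row 22 [10110]: F1=0 F2=0 -> 0
  row 23 [10111]: F1=0 F2=0 -> 0
  row 24 [11000]: F1=0 F2=0 -> 0
  row 25 [11001]: F1=0 F2=0 -> 0
  row 26 [11010]: F1=0 F2=0 -> 0
  row 27 [11011]: F1=0 F2=0 -> 0
  row 28 [11100]: F1=0 F2=0 -> 0
  row 29 [11101]: F1=0 F2=0 -> 0
  row 30 [11110]: F1=0 F2=0 -> 0
  row 31 [11111]: F1=0 F2=0 -> 0
Full result column, 8 rows per line (p,q fixed per line; r,s,t runs 000..111 left to right):
  rows 0-7 [p,q=00]: 00000101  (ones: 2)
  rows 8-15 [p,q=01]: 00000101  (ones: 2)
  rows 16-23 [p,q=10]: 00000000  (ones: 0)
  rows 24-31 [p,q=11]: 00000000  (ones: 0)
Disagreements = 2+2+0+0 = 4

4


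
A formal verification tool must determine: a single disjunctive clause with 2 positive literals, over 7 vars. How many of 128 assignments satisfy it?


Step 1: Total=2^7=128
Step 2: Unsat when all 2 false: 2^5=32
Step 3: Sat=128-32=96

96


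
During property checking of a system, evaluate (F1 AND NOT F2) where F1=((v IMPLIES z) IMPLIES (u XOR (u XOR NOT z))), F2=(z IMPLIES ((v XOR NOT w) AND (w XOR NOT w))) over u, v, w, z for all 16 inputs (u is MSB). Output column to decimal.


F1 = ((v IMPLIES z) IMPLIES (u XOR (u XOR NOT z)))
F2 = (z IMPLIES ((v XOR NOT w) AND (w XOR NOT w)))
Counterexample to F1=>F2 is where F1=1 and F2=0.
Evaluate each row (bits = u,v,w,z, MSB first):
  row 0 [0000]: F1=1 F2=1 -> F1&~F2 -> 0
  row 1 [0001]: F1=0 F2=1 -> F1&~F2 -> 0
  row 2 [0010]: F1=1 F2=1 -> F1&~F2 -> 0
  row 3 [0011]: F1=0 F2=0 -> F1&~F2 -> 0
  row 4 [0100]: F1=1 F2=1 -> F1&~F2 -> 0
  row 5 [0101]: F1=0 F2=0 -> F1&~F2 -> 0
  row 6 [0110]: F1=1 F2=1 -> F1&~F2 -> 0
  row 7 [0111]: F1=0 F2=1 -> F1&~F2 -> 0
  row 8 [1000]: F1=1 F2=1 -> F1&~F2 -> 0
  row 9 [1001]: F1=0 F2=1 -> F1&~F2 -> 0
  row 10 [1010]: F1=1 F2=1 -> F1&~F2 -> 0
  row 11 [1011]: F1=0 F2=0 -> F1&~F2 -> 0
  row 12 [1100]: F1=1 F2=1 -> F1&~F2 -> 0
  row 13 [1101]: F1=0 F2=0 -> F1&~F2 -> 0
  row 14 [1110]: F1=1 F2=1 -> F1&~F2 -> 0
  row 15 [1111]: F1=0 F2=1 -> F1&~F2 -> 0
Full result column, 4 rows per line (u,v fixed per line; w,z runs 00..11 left to right):
  rows 0-3 [u,v=00]: 0000  = hex 0
  rows 4-7 [u,v=01]: 0000  = hex 0
  rows 8-11 [u,v=10]: 0000  = hex 0
  rows 12-15 [u,v=11]: 0000  = hex 0
Counterexample vector (row 0 .. row 15) = 0000000000000000
Output column grouped in 4s = 0000 0000 0000 0000 = 0x0000
Convert to decimal digit by digit (value = value*16 + digit):
  0 -> 0
  0*16 + 0 = 0
  0*16 + 0 = 0
  0*16 + 0 = 0
Decimal = 0

0


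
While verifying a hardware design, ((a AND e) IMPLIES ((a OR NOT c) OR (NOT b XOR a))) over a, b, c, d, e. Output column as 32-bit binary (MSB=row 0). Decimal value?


Formula: ((a AND e) IMPLIES ((a OR NOT c) OR (NOT b XOR a))) over a, b, c, d, e (32 rows)
Evaluate each row (bits = a,b,c,d,e, MSB first):
  row 0 [00000]: ((0 AND 0) IMPLIES ((0 OR NOT 0) OR (NOT 0 XOR 0))) -> 1
  row 1 [00001]: ((0 AND 1) IMPLIES ((0 OR NOT 0) OR (NOT 0 XOR 0))) -> 1
  row 2 [00010]: ((0 AND 0) IMPLIES ((0 OR NOT 0) OR (NOT 0 XOR 0))) -> 1
  row 3 [00011]: ((0 AND 1) IMPLIES ((0 OR NOT 0) OR (NOT 0 XOR 0))) -> 1
  row 4 [00100]: ((0 AND 0) IMPLIES ((0 OR NOT 1) OR (NOT 0 XOR 0))) -> 1
  row 5 [00101]: ((0 AND 1) IMPLIES ((0 OR NOT 1) OR (NOT 0 XOR 0))) -> 1
  row 6 [00110]: ((0 AND 0) IMPLIES ((0 OR NOT 1) OR (NOT 0 XOR 0))) -> 1
  row 7 [00111]: ((0 AND 1) IMPLIES ((0 OR NOT 1) OR (NOT 0 XOR 0))) -> 1
  row 8 [01000]: ((0 AND 0) IMPLIES ((0 OR NOT 0) OR (NOT 1 XOR 0))) -> 1
  row 9 [01001]: ((0 AND 1) IMPLIES ((0 OR NOT 0) OR (NOT 1 XOR 0))) -> 1
  row 10 [01010]: ((0 AND 0) IMPLIES ((0 OR NOT 0) OR (NOT 1 XOR 0))) -> 1
  row 11 [01011]: ((0 AND 1) IMPLIES ((0 OR NOT 0) OR (NOT 1 XOR 0))) -> 1
  row 12 [01100]: ((0 AND 0) IMPLIES ((0 OR NOT 1) OR (NOT 1 XOR 0))) -> 1
  row 13 [01101]: ((0 AND 1) IMPLIES ((0 OR NOT 1) OR (NOT 1 XOR 0))) -> 1
  row 14 [01110]: ((0 AND 0) IMPLIES ((0 OR NOT 1) OR (NOT 1 XOR 0))) -> 1
  row 15 [01111]: ((0 AND 1) IMPLIES ((0 OR NOT 1) OR (NOT 1 XOR 0))) -> 1
  row 16 [10000]: ((1 AND 0) IMPLIES ((1 OR NOT 0) OR (NOT 0 XOR 1))) -> 1
  row 17 [10001]: ((1 AND 1) IMPLIES ((1 OR NOT 0) OR (NOT 0 XOR 1))) -> 1
  row 18 [10010]: ((1 AND 0) IMPLIES ((1 OR NOT 0) OR (NOT 0 XOR 1))) -> 1
  row 19 [10011]: ((1 AND 1) IMPLIES ((1 OR NOT 0) OR (NOT 0 XOR 1))) -> 1
  row 20 [10100]: ((1 AND 0) IMPLIES ((1 OR NOT 1) OR (NOT 0 XOR 1))) -> 1
  row 21 [10101]: ((1 AND 1) IMPLIES ((1 OR NOT 1) OR (NOT 0 XOR 1))) -> 1
  row 22 [10110]: ((1 AND 0) IMPLIES ((1 OR NOT 1) OR (NOT 0 XOR 1))) -> 1
  row 23 [10111]: ((1 AND 1) IMPLIES ((1 OR NOT 1) OR (NOT 0 XOR 1))) -> 1
  row 24 [11000]: ((1 AND 0) IMPLIES ((1 OR NOT 0) OR (NOT 1 XOR 1))) -> 1
  row 25 [11001]: ((1 AND 1) IMPLIES ((1 OR NOT 0) OR (NOT 1 XOR 1))) -> 1
  row 26 [11010]: ((1 AND 0) IMPLIES ((1 OR NOT 0) OR (NOT 1 XOR 1))) -> 1
  row 27 [11011]: ((1 AND 1) IMPLIES ((1 OR NOT 0) OR (NOT 1 XOR 1))) -> 1
  row 28 [11100]: ((1 AND 0) IMPLIES ((1 OR NOT 1) OR (NOT 1 XOR 1))) -> 1
  row 29 [11101]: ((1 AND 1) IMPLIES ((1 OR NOT 1) OR (NOT 1 XOR 1))) -> 1
  row 30 [11110]: ((1 AND 0) IMPLIES ((1 OR NOT 1) OR (NOT 1 XOR 1))) -> 1
  row 31 [11111]: ((1 AND 1) IMPLIES ((1 OR NOT 1) OR (NOT 1 XOR 1))) -> 1
Full result column, 4 rows per line (a,b,c fixed per line; d,e runs 00..11 left to right):
  rows 0-3 [a,b,c=000]: 1111  = hex F
  rows 4-7 [a,b,c=001]: 1111  = hex F
  rows 8-11 [a,b,c=010]: 1111  = hex F
  rows 12-15 [a,b,c=011]: 1111  = hex F
  rows 16-19 [a,b,c=100]: 1111  = hex F
  rows 20-23 [a,b,c=101]: 1111  = hex F
  rows 24-27 [a,b,c=110]: 1111  = hex F
  rows 28-31 [a,b,c=111]: 1111  = hex F
Output column (row 0 .. row 31) = 11111111111111111111111111111111
Output column grouped in 4s = 1111 1111 1111 1111 1111 1111 1111 1111 = 0xFFFFFFFF
Convert to decimal digit by digit (value = value*16 + digit):
  F -> 15
  15*16 + 15 (F) = 255
  255*16 + 15 (F) = 4095
  4095*16 + 15 (F) = 65535
  65535*16 + 15 (F) = 1048575
  1048575*16 + 15 (F) = 16777215
  16777215*16 + 15 (F) = 268435455
  268435455*16 + 15 (F) = 4294967295
Decimal = 4294967295

4294967295


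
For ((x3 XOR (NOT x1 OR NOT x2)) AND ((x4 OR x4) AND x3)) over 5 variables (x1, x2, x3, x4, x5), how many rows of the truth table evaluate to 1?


Formula: ((x3 XOR (NOT x1 OR NOT x2)) AND ((x4 OR x4) AND x3)) over 5 vars (32 rows)
Evaluate each row (x1, x2, x3, x4, x5 as bits, MSB first):
  row 0 [00000]: ((0 XOR (NOT 0 OR NOT 0)) AND ((0 OR 0) AND 0)) -> 0
  row 1 [00001]: ((0 XOR (NOT 0 OR NOT 0)) AND ((0 OR 0) AND 0)) -> 0
  row 2 [00010]: ((0 XOR (NOT 0 OR NOT 0)) AND ((1 OR 1) AND 0)) -> 0
  row 3 [00011]: ((0 XOR (NOT 0 OR NOT 0)) AND ((1 OR 1) AND 0)) -> 0
  row 4 [00100]: ((1 XOR (NOT 0 OR NOT 0)) AND ((0 OR 0) AND 1)) -> 0
  row 5 [00101]: ((1 XOR (NOT 0 OR NOT 0)) AND ((0 OR 0) AND 1)) -> 0
  row 6 [00110]: ((1 XOR (NOT 0 OR NOT 0)) AND ((1 OR 1) AND 1)) -> 0
  row 7 [00111]: ((1 XOR (NOT 0 OR NOT 0)) AND ((1 OR 1) AND 1)) -> 0
  row 8 [01000]: ((0 XOR (NOT 0 OR NOT 1)) AND ((0 OR 0) AND 0)) -> 0
  row 9 [01001]: ((0 XOR (NOT 0 OR NOT 1)) AND ((0 OR 0) AND 0)) -> 0
  row 10 [01010]: ((0 XOR (NOT 0 OR NOT 1)) AND ((1 OR 1) AND 0)) -> 0
  row 11 [01011]: ((0 XOR (NOT 0 OR NOT 1)) AND ((1 OR 1) AND 0)) -> 0
  row 12 [01100]: ((1 XOR (NOT 0 OR NOT 1)) AND ((0 OR 0) AND 1)) -> 0
  row 13 [01101]: ((1 XOR (NOT 0 OR NOT 1)) AND ((0 OR 0) AND 1)) -> 0
  row 14 [01110]: ((1 XOR (NOT 0 OR NOT 1)) AND ((1 OR 1) AND 1)) -> 0
  row 15 [01111]: ((1 XOR (NOT 0 OR NOT 1)) AND ((1 OR 1) AND 1)) -> 0
  row 16 [10000]: ((0 XOR (NOT 1 OR NOT 0)) AND ((0 OR 0) AND 0)) -> 0
  row 17 [10001]: ((0 XOR (NOT 1 OR NOT 0)) AND ((0 OR 0) AND 0)) -> 0
  row 18 [10010]: ((0 XOR (NOT 1 OR NOT 0)) AND ((1 OR 1) AND 0)) -> 0
  row 19 [10011]: ((0 XOR (NOT 1 OR NOT 0)) AND ((1 OR 1) AND 0)) -> 0
  row 20 [10100]: ((1 XOR (NOT 1 OR NOT 0)) AND ((0 OR 0) AND 1)) -> 0
  row 21 [10101]: ((1 XOR (NOT 1 OR NOT 0)) AND ((0 OR 0) AND 1)) -> 0
  row 22 [10110]: ((1 XOR (NOT 1 OR NOT 0)) AND ((1 OR 1) AND 1)) -> 0
  row 23 [10111]: ((1 XOR (NOT 1 OR NOT 0)) AND ((1 OR 1) AND 1)) -> 0
  row 24 [11000]: ((0 XOR (NOT 1 OR NOT 1)) AND ((0 OR 0) AND 0)) -> 0
  row 25 [11001]: ((0 XOR (NOT 1 OR NOT 1)) AND ((0 OR 0) AND 0)) -> 0
  row 26 [11010]: ((0 XOR (NOT 1 OR NOT 1)) AND ((1 OR 1) AND 0)) -> 0
  row 27 [11011]: ((0 XOR (NOT 1 OR NOT 1)) AND ((1 OR 1) AND 0)) -> 0
  row 28 [11100]: ((1 XOR (NOT 1 OR NOT 1)) AND ((0 OR 0) AND 1)) -> 0
  row 29 [11101]: ((1 XOR (NOT 1 OR NOT 1)) AND ((0 OR 0) AND 1)) -> 0
  row 30 [11110]: ((1 XOR (NOT 1 OR NOT 1)) AND ((1 OR 1) AND 1)) -> 1
  row 31 [11111]: ((1 XOR (NOT 1 OR NOT 1)) AND ((1 OR 1) AND 1)) -> 1
Full result column, 8 rows per line (x1,x2 fixed per line; x3,x4,x5 runs 000..111 left to right):
  rows 0-7 [x1,x2=00]: 00000000  (ones: 0)
  rows 8-15 [x1,x2=01]: 00000000  (ones: 0)
  rows 16-23 [x1,x2=10]: 00000000  (ones: 0)
  rows 24-31 [x1,x2=11]: 00000011  (ones: 2)
Count of 1-rows = 0+0+0+2 = 2

2


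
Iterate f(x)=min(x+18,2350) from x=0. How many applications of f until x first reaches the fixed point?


Step 1: x=0, cap=2350, increment=18
Step 2: x grows by 18 each step until capped at 2350; fixed point is x=2350
Step 3: iterations = ceil(2350/18) = 131

131


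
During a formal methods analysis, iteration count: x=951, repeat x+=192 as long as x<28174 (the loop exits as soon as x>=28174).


Step 1: x goes from 951 toward 28174 by 192; the body runs while x<28174, so iterations = ceil((bound-start)/step)
Step 2: Distance=27223
Step 3: ceil(27223/192)=142

142


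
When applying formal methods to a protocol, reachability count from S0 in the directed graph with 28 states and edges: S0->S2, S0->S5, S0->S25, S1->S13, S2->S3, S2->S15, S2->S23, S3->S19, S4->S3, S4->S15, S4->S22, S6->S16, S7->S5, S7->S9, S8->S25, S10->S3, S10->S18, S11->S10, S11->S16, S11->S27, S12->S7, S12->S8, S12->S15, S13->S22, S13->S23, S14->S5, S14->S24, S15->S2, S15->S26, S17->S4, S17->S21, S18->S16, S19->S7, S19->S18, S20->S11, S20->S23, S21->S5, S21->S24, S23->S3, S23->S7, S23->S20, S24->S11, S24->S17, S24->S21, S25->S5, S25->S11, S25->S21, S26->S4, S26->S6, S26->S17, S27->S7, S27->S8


BFS from S0:
  layer 0: {S0}
  layer 1: {S2, S5, S25}
  layer 2: {S3, S11, S15, S21, S23}
  layer 3: {S7, S10, S16, S19, S20, S24, S26, S27}
  layer 4: {S4, S6, S8, S9, S17, S18}
  layer 5: {S22}
Reachable set: {S0, S2, S3, S4, S5, S6, S7, S8, S9, S10, S11, S15, S16, S17, S18, S19, S20, S21, S22, S23, S24, S25, S26, S27}
Count = 24

24


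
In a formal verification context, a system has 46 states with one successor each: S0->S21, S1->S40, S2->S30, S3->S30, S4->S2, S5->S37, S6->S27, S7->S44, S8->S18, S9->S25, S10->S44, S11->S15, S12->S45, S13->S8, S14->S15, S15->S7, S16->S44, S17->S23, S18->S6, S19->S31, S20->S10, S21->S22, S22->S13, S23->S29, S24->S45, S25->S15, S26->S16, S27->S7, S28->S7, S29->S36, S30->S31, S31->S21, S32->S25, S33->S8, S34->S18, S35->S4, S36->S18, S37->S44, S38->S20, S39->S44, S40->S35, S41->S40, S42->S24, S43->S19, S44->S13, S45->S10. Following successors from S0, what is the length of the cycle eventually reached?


Trace from S0 until a state repeats:
  S0 -> S21 -> S22 -> S13 -> S8 -> S18 -> S6 -> S27 -> S7 -> S44 -> S13
S13 first seen at step 3, revisited at step 10.
Cycle length = 10 - 3 = 7

7


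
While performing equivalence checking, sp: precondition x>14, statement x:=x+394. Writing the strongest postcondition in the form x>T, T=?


Formula: sp(P, x:=E) = exists old_x. (x = E[old_x/x]) AND P[old_x/x] (old_x is the value of x before the assignment; eliminate old_x by solving x = E[old_x/x] for old_x)
Step 1: Precondition P: x>14, i.e. old_x > 14
Step 2: Assignment gives x = old_x + 394, so old_x = x - 394
Step 3: Substitute into P: x - 394 > 14
Step 4: Simplify: x > 14+394 = 408

408


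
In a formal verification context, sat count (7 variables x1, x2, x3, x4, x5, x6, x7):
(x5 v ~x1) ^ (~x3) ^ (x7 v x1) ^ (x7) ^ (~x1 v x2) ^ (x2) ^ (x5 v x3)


CNF with 7 clauses over 7 vars (128 assignments).
An assignment satisfies CNF iff every clause has >=1 true literal.
Check each row (bits = x1,x2,x3,x4,x5,x6,x7; clause T/F shown):
  row 0 [0000000]: clauses=TTFFTFF -> 0
  row 1 [0000001]: clauses=TTTTTFF -> 0
  row 2 [0000010]: clauses=TTFFTFF -> 0
  row 3 [0000011]: clauses=TTTTTFF -> 0
  row 4 [0000100]: clauses=TTFFTFT -> 0
  (every remaining row is evaluated the same way; all 128 results are listed next)
Full result column, 8 rows per line (x1,x2,x3,x4 fixed per line; x5,x6,x7 runs 000..111 left to right):
  rows 0-7 [x1,x2,x3,x4=0000]: 00000000  (ones: 0)
  rows 8-15 [x1,x2,x3,x4=0001]: 00000000  (ones: 0)
  rows 16-23 [x1,x2,x3,x4=0010]: 00000000  (ones: 0)
  rows 24-31 [x1,x2,x3,x4=0011]: 00000000  (ones: 0)
  rows 32-39 [x1,x2,x3,x4=0100]: 00000101  (ones: 2)
  rows 40-47 [x1,x2,x3,x4=0101]: 00000101  (ones: 2)
  rows 48-55 [x1,x2,x3,x4=0110]: 00000000  (ones: 0)
  rows 56-63 [x1,x2,x3,x4=0111]: 00000000  (ones: 0)
  rows 64-71 [x1,x2,x3,x4=1000]: 00000000  (ones: 0)
  rows 72-79 [x1,x2,x3,x4=1001]: 00000000  (ones: 0)
  rows 80-87 [x1,x2,x3,x4=1010]: 00000000  (ones: 0)
  rows 88-95 [x1,x2,x3,x4=1011]: 00000000  (ones: 0)
  rows 96-103 [x1,x2,x3,x4=1100]: 00000101  (ones: 2)
  rows 104-111 [x1,x2,x3,x4=1101]: 00000101  (ones: 2)
  rows 112-119 [x1,x2,x3,x4=1110]: 00000000  (ones: 0)
  rows 120-127 [x1,x2,x3,x4=1111]: 00000000  (ones: 0)
Satisfying assignments = 0+0+0+0+2+2+0+0+0+0+0+0+2+2+0+0 = 8

8


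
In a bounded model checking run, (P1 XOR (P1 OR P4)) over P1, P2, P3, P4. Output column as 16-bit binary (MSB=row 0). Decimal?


Formula: (P1 XOR (P1 OR P4)) over P1, P2, P3, P4 (16 rows)
Evaluate each row (bits = P1,P2,P3,P4, MSB first):
  row 0 [0000]: (0 XOR (0 OR 0)) -> 0
  row 1 [0001]: (0 XOR (0 OR 1)) -> 1
  row 2 [0010]: (0 XOR (0 OR 0)) -> 0
  row 3 [0011]: (0 XOR (0 OR 1)) -> 1
  row 4 [0100]: (0 XOR (0 OR 0)) -> 0
  row 5 [0101]: (0 XOR (0 OR 1)) -> 1
  row 6 [0110]: (0 XOR (0 OR 0)) -> 0
  row 7 [0111]: (0 XOR (0 OR 1)) -> 1
  row 8 [1000]: (1 XOR (1 OR 0)) -> 0
  row 9 [1001]: (1 XOR (1 OR 1)) -> 0
  row 10 [1010]: (1 XOR (1 OR 0)) -> 0
  row 11 [1011]: (1 XOR (1 OR 1)) -> 0
  row 12 [1100]: (1 XOR (1 OR 0)) -> 0
  row 13 [1101]: (1 XOR (1 OR 1)) -> 0
  row 14 [1110]: (1 XOR (1 OR 0)) -> 0
  row 15 [1111]: (1 XOR (1 OR 1)) -> 0
Full result column, 4 rows per line (P1,P2 fixed per line; P3,P4 runs 00..11 left to right):
  rows 0-3 [P1,P2=00]: 0101  = hex 5
  rows 4-7 [P1,P2=01]: 0101  = hex 5
  rows 8-11 [P1,P2=10]: 0000  = hex 0
  rows 12-15 [P1,P2=11]: 0000  = hex 0
Output column (row 0 .. row 15) = 0101010100000000
Output column grouped in 4s = 0101 0101 0000 0000 = 0x5500
Convert to decimal digit by digit (value = value*16 + digit):
  5 -> 5
  5*16 + 5 = 85
  85*16 + 0 = 1360
  1360*16 + 0 = 21760
Decimal = 21760

21760


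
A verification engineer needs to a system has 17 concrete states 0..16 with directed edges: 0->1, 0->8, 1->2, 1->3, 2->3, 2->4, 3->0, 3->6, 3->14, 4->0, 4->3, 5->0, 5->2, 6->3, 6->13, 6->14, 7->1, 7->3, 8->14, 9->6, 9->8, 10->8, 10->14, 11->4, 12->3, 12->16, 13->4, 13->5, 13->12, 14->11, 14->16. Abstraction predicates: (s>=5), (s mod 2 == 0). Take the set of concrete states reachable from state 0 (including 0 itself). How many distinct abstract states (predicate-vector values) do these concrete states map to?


BFS from 0:
Concrete reachable: {0, 1, 2, 3, 4, 5, 6, 8, 11, 12, 13, 14, 16}
Abstract via predicates (s>=5), (s mod 2 == 0):
  (0,0) <- {1, 3}
  (0,1) <- {0, 2, 4}
  (1,0) <- {5, 11, 13}
  (1,1) <- {6, 8, 12, 14, 16}
Distinct abstract states = 4

4


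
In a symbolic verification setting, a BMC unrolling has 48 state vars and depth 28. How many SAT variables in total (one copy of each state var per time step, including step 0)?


BMC unrolls to depth k, creating one copy of each state var for steps 0..k.
Step count = 28 + 1 = 29 (steps 0 through 28)
Vars per step = 48
Total = 48 * 29 = 1392

1392


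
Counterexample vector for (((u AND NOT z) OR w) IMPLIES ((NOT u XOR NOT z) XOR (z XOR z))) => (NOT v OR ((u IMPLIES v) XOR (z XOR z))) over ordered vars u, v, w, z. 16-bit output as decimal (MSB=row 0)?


F1 = (((u AND NOT z) OR w) IMPLIES ((NOT u XOR NOT z) XOR (z XOR z)))
F2 = (NOT v OR ((u IMPLIES v) XOR (z XOR z)))
Counterexample to F1=>F2 is where F1=1 and F2=0.
Evaluate each row (bits = u,v,w,z, MSB first):
  row 0 [0000]: F1=1 F2=1 -> F1&~F2 -> 0
  row 1 [0001]: F1=1 F2=1 -> F1&~F2 -> 0
  row 2 [0010]: F1=0 F2=1 -> F1&~F2 -> 0
  row 3 [0011]: F1=1 F2=1 -> F1&~F2 -> 0
  row 4 [0100]: F1=1 F2=1 -> F1&~F2 -> 0
  row 5 [0101]: F1=1 F2=1 -> F1&~F2 -> 0
  row 6 [0110]: F1=0 F2=1 -> F1&~F2 -> 0
  row 7 [0111]: F1=1 F2=1 -> F1&~F2 -> 0
  row 8 [1000]: F1=1 F2=1 -> F1&~F2 -> 0
  row 9 [1001]: F1=1 F2=1 -> F1&~F2 -> 0
  row 10 [1010]: F1=1 F2=1 -> F1&~F2 -> 0
  row 11 [1011]: F1=0 F2=1 -> F1&~F2 -> 0
  row 12 [1100]: F1=1 F2=1 -> F1&~F2 -> 0
  row 13 [1101]: F1=1 F2=1 -> F1&~F2 -> 0
  row 14 [1110]: F1=1 F2=1 -> F1&~F2 -> 0
  row 15 [1111]: F1=0 F2=1 -> F1&~F2 -> 0
Full result column, 4 rows per line (u,v fixed per line; w,z runs 00..11 left to right):
  rows 0-3 [u,v=00]: 0000  = hex 0
  rows 4-7 [u,v=01]: 0000  = hex 0
  rows 8-11 [u,v=10]: 0000  = hex 0
  rows 12-15 [u,v=11]: 0000  = hex 0
Counterexample vector (row 0 .. row 15) = 0000000000000000
Output column grouped in 4s = 0000 0000 0000 0000 = 0x0000
Convert to decimal digit by digit (value = value*16 + digit):
  0 -> 0
  0*16 + 0 = 0
  0*16 + 0 = 0
  0*16 + 0 = 0
Decimal = 0

0


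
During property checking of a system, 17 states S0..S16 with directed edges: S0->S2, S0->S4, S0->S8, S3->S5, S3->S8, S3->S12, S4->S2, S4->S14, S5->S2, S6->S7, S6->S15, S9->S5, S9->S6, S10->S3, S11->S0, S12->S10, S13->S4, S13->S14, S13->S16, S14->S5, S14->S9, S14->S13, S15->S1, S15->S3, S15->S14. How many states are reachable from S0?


BFS from S0:
  layer 0: {S0}
  layer 1: {S2, S4, S8}
  layer 2: {S14}
  layer 3: {S5, S9, S13}
  layer 4: {S6, S16}
  layer 5: {S7, S15}
  layer 6: {S1, S3}
  layer 7: {S12}
  layer 8: {S10}
Reachable set: {S0, S1, S2, S3, S4, S5, S6, S7, S8, S9, S10, S12, S13, S14, S15, S16}
Count = 16

16


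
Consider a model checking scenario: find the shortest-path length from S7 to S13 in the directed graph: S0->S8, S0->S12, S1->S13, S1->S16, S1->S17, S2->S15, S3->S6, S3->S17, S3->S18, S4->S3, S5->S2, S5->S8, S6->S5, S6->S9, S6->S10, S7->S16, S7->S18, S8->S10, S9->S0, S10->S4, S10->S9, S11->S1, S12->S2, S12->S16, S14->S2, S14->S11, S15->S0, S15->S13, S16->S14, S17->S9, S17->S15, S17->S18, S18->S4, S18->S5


BFS layer-by-layer from S7:
  dist 0: {S7}
  dist 1: {S16, S18}
  dist 2: {S4, S5, S14}
  dist 3: {S2, S3, S8, S11}
  dist 4: {S1, S6, S10, S15, S17}
  dist 5: {S0, S9, S13}
  -> S13 reached at distance 5
Shortest path length = 5

5


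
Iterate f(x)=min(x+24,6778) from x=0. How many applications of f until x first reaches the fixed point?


Step 1: x=0, cap=6778, increment=24
Step 2: x grows by 24 each step until capped at 6778; fixed point is x=6778
Step 3: iterations = ceil(6778/24) = 283

283


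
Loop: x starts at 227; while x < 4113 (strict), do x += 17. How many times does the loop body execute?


Step 1: x goes from 227 toward 4113 by 17; the body runs while x<4113, so iterations = ceil((bound-start)/step)
Step 2: Distance=3886
Step 3: ceil(3886/17)=229

229


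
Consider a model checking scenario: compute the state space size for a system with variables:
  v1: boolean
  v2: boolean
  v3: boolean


State space = product of domain sizes of all variables.
Domain sizes:
  v1 (boolean): 2
  v2 (boolean): 2
  v3 (boolean): 2
Product = 2 * 2 * 2 = 8

8


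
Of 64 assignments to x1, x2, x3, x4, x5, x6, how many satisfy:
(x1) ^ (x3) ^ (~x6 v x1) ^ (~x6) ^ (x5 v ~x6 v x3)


CNF with 5 clauses over 6 vars (64 assignments).
An assignment satisfies CNF iff every clause has >=1 true literal.
Check each row (bits = x1,x2,x3,x4,x5,x6; clause T/F shown):
  row 0 [000000]: clauses=FFTTT -> 0
  row 1 [000001]: clauses=FFFFF -> 0
  row 2 [000010]: clauses=FFTTT -> 0
  row 3 [000011]: clauses=FFFFT -> 0
  row 4 [000100]: clauses=FFTTT -> 0
  (every remaining row is evaluated the same way; all 64 results are listed next)
Full result column, 8 rows per line (x1,x2,x3 fixed per line; x4,x5,x6 runs 000..111 left to right):
  rows 0-7 [x1,x2,x3=000]: 00000000  (ones: 0)
  rows 8-15 [x1,x2,x3=001]: 00000000  (ones: 0)
  rows 16-23 [x1,x2,x3=010]: 00000000  (ones: 0)
  rows 24-31 [x1,x2,x3=011]: 00000000  (ones: 0)
  rows 32-39 [x1,x2,x3=100]: 00000000  (ones: 0)
  rows 40-47 [x1,x2,x3=101]: 10101010  (ones: 4)
  rows 48-55 [x1,x2,x3=110]: 00000000  (ones: 0)
  rows 56-63 [x1,x2,x3=111]: 10101010  (ones: 4)
Satisfying assignments = 0+0+0+0+0+4+0+4 = 8

8


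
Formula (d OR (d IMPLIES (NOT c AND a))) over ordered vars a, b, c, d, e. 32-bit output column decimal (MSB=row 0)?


Formula: (d OR (d IMPLIES (NOT c AND a))) over a, b, c, d, e (32 rows)
Evaluate each row (bits = a,b,c,d,e, MSB first):
  row 0 [00000]: (0 OR (0 IMPLIES (NOT 0 AND 0))) -> 1
  row 1 [00001]: (0 OR (0 IMPLIES (NOT 0 AND 0))) -> 1
  row 2 [00010]: (1 OR (1 IMPLIES (NOT 0 AND 0))) -> 1
  row 3 [00011]: (1 OR (1 IMPLIES (NOT 0 AND 0))) -> 1
  row 4 [00100]: (0 OR (0 IMPLIES (NOT 1 AND 0))) -> 1
  row 5 [00101]: (0 OR (0 IMPLIES (NOT 1 AND 0))) -> 1
  row 6 [00110]: (1 OR (1 IMPLIES (NOT 1 AND 0))) -> 1
  row 7 [00111]: (1 OR (1 IMPLIES (NOT 1 AND 0))) -> 1
  row 8 [01000]: (0 OR (0 IMPLIES (NOT 0 AND 0))) -> 1
  row 9 [01001]: (0 OR (0 IMPLIES (NOT 0 AND 0))) -> 1
  row 10 [01010]: (1 OR (1 IMPLIES (NOT 0 AND 0))) -> 1
  row 11 [01011]: (1 OR (1 IMPLIES (NOT 0 AND 0))) -> 1
  row 12 [01100]: (0 OR (0 IMPLIES (NOT 1 AND 0))) -> 1
  row 13 [01101]: (0 OR (0 IMPLIES (NOT 1 AND 0))) -> 1
  row 14 [01110]: (1 OR (1 IMPLIES (NOT 1 AND 0))) -> 1
  row 15 [01111]: (1 OR (1 IMPLIES (NOT 1 AND 0))) -> 1
  row 16 [10000]: (0 OR (0 IMPLIES (NOT 0 AND 1))) -> 1
  row 17 [10001]: (0 OR (0 IMPLIES (NOT 0 AND 1))) -> 1
  row 18 [10010]: (1 OR (1 IMPLIES (NOT 0 AND 1))) -> 1
  row 19 [10011]: (1 OR (1 IMPLIES (NOT 0 AND 1))) -> 1
  row 20 [10100]: (0 OR (0 IMPLIES (NOT 1 AND 1))) -> 1
  row 21 [10101]: (0 OR (0 IMPLIES (NOT 1 AND 1))) -> 1
  row 22 [10110]: (1 OR (1 IMPLIES (NOT 1 AND 1))) -> 1
  row 23 [10111]: (1 OR (1 IMPLIES (NOT 1 AND 1))) -> 1
  row 24 [11000]: (0 OR (0 IMPLIES (NOT 0 AND 1))) -> 1
  row 25 [11001]: (0 OR (0 IMPLIES (NOT 0 AND 1))) -> 1
  row 26 [11010]: (1 OR (1 IMPLIES (NOT 0 AND 1))) -> 1
  row 27 [11011]: (1 OR (1 IMPLIES (NOT 0 AND 1))) -> 1
  row 28 [11100]: (0 OR (0 IMPLIES (NOT 1 AND 1))) -> 1
  row 29 [11101]: (0 OR (0 IMPLIES (NOT 1 AND 1))) -> 1
  row 30 [11110]: (1 OR (1 IMPLIES (NOT 1 AND 1))) -> 1
  row 31 [11111]: (1 OR (1 IMPLIES (NOT 1 AND 1))) -> 1
Full result column, 4 rows per line (a,b,c fixed per line; d,e runs 00..11 left to right):
  rows 0-3 [a,b,c=000]: 1111  = hex F
  rows 4-7 [a,b,c=001]: 1111  = hex F
  rows 8-11 [a,b,c=010]: 1111  = hex F
  rows 12-15 [a,b,c=011]: 1111  = hex F
  rows 16-19 [a,b,c=100]: 1111  = hex F
  rows 20-23 [a,b,c=101]: 1111  = hex F
  rows 24-27 [a,b,c=110]: 1111  = hex F
  rows 28-31 [a,b,c=111]: 1111  = hex F
Output column (row 0 .. row 31) = 11111111111111111111111111111111
Output column grouped in 4s = 1111 1111 1111 1111 1111 1111 1111 1111 = 0xFFFFFFFF
Convert to decimal digit by digit (value = value*16 + digit):
  F -> 15
  15*16 + 15 (F) = 255
  255*16 + 15 (F) = 4095
  4095*16 + 15 (F) = 65535
  65535*16 + 15 (F) = 1048575
  1048575*16 + 15 (F) = 16777215
  16777215*16 + 15 (F) = 268435455
  268435455*16 + 15 (F) = 4294967295
Decimal = 4294967295

4294967295


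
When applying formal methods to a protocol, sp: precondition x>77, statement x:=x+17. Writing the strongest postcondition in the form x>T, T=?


Formula: sp(P, x:=E) = exists old_x. (x = E[old_x/x]) AND P[old_x/x] (old_x is the value of x before the assignment; eliminate old_x by solving x = E[old_x/x] for old_x)
Step 1: Precondition P: x>77, i.e. old_x > 77
Step 2: Assignment gives x = old_x + 17, so old_x = x - 17
Step 3: Substitute into P: x - 17 > 77
Step 4: Simplify: x > 77+17 = 94

94


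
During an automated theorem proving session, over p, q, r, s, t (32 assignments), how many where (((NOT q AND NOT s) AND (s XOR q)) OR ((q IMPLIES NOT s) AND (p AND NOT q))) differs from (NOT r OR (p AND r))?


F1 = (((NOT q AND NOT s) AND (s XOR q)) OR ((q IMPLIES NOT s) AND (p AND NOT q)))
F2 = (NOT r OR (p AND r))
Evaluate both on each of 32 rows (bits = p,q,r,s,t):
  row 0 [00000]: F1=0 F2=1 (differ) -> 1
  row 1 [00001]: F1=0 F2=1 (differ) -> 1
  row 2 [00010]: F1=0 F2=1 (differ) -> 1
  row 3 [00011]: F1=0 F2=1 (differ) -> 1
  row 4 [00100]: F1=0 F2=0 -> 0
  row 5 [00101]: F1=0 F2=0 -> 0
  row 6 [00110]: F1=0 F2=0 -> 0
  row 7 [00111]: F1=0 F2=0 -> 0
  row 8 [01000]: F1=0 F2=1 (differ) -> 1
  row 9 [01001]: F1=0 F2=1 (differ) -> 1
  row 10 [01010]: F1=0 F2=1 (differ) -> 1
  row 11 [01011]: F1=0 F2=1 (differ) -> 1
  row 12 [01100]: F1=0 F2=0 -> 0
  row 13 [01101]: F1=0 F2=0 -> 0
  row 14 [01110]: F1=0 F2=0 -> 0
  row 15 [01111]: F1=0 F2=0 -> 0
  row 16 [10000]: F1=1 F2=1 -> 0
  row 17 [10001]: F1=1 F2=1 -> 0
  row 18 [10010]: F1=1 F2=1 -> 0
  row 19 [10011]: F1=1 F2=1 -> 0
  row 20 [10100]: F1=1 F2=1 -> 0
  row 21 [10101]: F1=1 F2=1 -> 0
  row 22 [10110]: F1=1 F2=1 -> 0
  row 23 [10111]: F1=1 F2=1 -> 0
  row 24 [11000]: F1=0 F2=1 (differ) -> 1
  row 25 [11001]: F1=0 F2=1 (differ) -> 1
  row 26 [11010]: F1=0 F2=1 (differ) -> 1
  row 27 [11011]: F1=0 F2=1 (differ) -> 1
  row 28 [11100]: F1=0 F2=1 (differ) -> 1
  row 29 [11101]: F1=0 F2=1 (differ) -> 1
  row 30 [11110]: F1=0 F2=1 (differ) -> 1
  row 31 [11111]: F1=0 F2=1 (differ) -> 1
Full result column, 8 rows per line (p,q fixed per line; r,s,t runs 000..111 left to right):
  rows 0-7 [p,q=00]: 11110000  (ones: 4)
  rows 8-15 [p,q=01]: 11110000  (ones: 4)
  rows 16-23 [p,q=10]: 00000000  (ones: 0)
  rows 24-31 [p,q=11]: 11111111  (ones: 8)
Disagreements = 4+4+0+8 = 16

16


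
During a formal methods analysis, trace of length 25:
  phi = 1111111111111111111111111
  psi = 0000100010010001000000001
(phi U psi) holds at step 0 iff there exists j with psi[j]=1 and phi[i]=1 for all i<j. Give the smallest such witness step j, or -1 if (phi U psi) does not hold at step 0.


(phi U psi) at 0: need smallest j with psi[j]=1 and phi[i]=1 for all i in [0,j).
Scan from step 0:
  step 0: phi=1, psi=0 -> continue
  step 1: phi=1, psi=0 -> continue
  step 2: phi=1, psi=0 -> continue
  step 3: phi=1, psi=0 -> continue
  step 4: psi=1 and phi held for [0,4) -> witness found
Witness step = 4

4


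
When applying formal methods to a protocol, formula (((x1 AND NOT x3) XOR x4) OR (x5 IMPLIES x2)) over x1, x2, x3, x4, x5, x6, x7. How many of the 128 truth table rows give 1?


Formula: (((x1 AND NOT x3) XOR x4) OR (x5 IMPLIES x2)) over 7 vars (128 rows)
Evaluate each row (x1, x2, x3, x4, x5, x6, x7 as bits, MSB first):
  row 0 [0000000]: (((0 AND NOT 0) XOR 0) OR (0 IMPLIES 0)) -> 1
  row 1 [0000001]: (((0 AND NOT 0) XOR 0) OR (0 IMPLIES 0)) -> 1
  row 2 [0000010]: (((0 AND NOT 0) XOR 0) OR (0 IMPLIES 0)) -> 1
  row 3 [0000011]: (((0 AND NOT 0) XOR 0) OR (0 IMPLIES 0)) -> 1
  row 4 [0000100]: (((0 AND NOT 0) XOR 0) OR (1 IMPLIES 0)) -> 0
  (every remaining row is evaluated the same way; all 128 results are listed next)
Full result column, 8 rows per line (x1,x2,x3,x4 fixed per line; x5,x6,x7 runs 000..111 left to right):
  rows 0-7 [x1,x2,x3,x4=0000]: 11110000  (ones: 4)
  rows 8-15 [x1,x2,x3,x4=0001]: 11111111  (ones: 8)
  rows 16-23 [x1,x2,x3,x4=0010]: 11110000  (ones: 4)
  rows 24-31 [x1,x2,x3,x4=0011]: 11111111  (ones: 8)
  rows 32-39 [x1,x2,x3,x4=0100]: 11111111  (ones: 8)
  rows 40-47 [x1,x2,x3,x4=0101]: 11111111  (ones: 8)
  rows 48-55 [x1,x2,x3,x4=0110]: 11111111  (ones: 8)
  rows 56-63 [x1,x2,x3,x4=0111]: 11111111  (ones: 8)
  rows 64-71 [x1,x2,x3,x4=1000]: 11111111  (ones: 8)
  rows 72-79 [x1,x2,x3,x4=1001]: 11110000  (ones: 4)
  rows 80-87 [x1,x2,x3,x4=1010]: 11110000  (ones: 4)
  rows 88-95 [x1,x2,x3,x4=1011]: 11111111  (ones: 8)
  rows 96-103 [x1,x2,x3,x4=1100]: 11111111  (ones: 8)
  rows 104-111 [x1,x2,x3,x4=1101]: 11111111  (ones: 8)
  rows 112-119 [x1,x2,x3,x4=1110]: 11111111  (ones: 8)
  rows 120-127 [x1,x2,x3,x4=1111]: 11111111  (ones: 8)
Count of 1-rows = 4+8+4+8+8+8+8+8+8+4+4+8+8+8+8+8 = 112

112


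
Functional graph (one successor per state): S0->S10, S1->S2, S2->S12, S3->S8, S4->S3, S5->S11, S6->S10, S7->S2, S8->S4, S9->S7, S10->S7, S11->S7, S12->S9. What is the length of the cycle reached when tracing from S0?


Trace from S0 until a state repeats:
  S0 -> S10 -> S7 -> S2 -> S12 -> S9 -> S7
S7 first seen at step 2, revisited at step 6.
Cycle length = 6 - 2 = 4

4


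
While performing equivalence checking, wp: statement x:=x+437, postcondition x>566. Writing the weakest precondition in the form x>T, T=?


Formula: wp(x:=E, P) = P[E/x] (substitute E for x in postcondition)
Step 1: Postcondition: x>566
Step 2: Substitute x+437 for x: x+437>566
Step 3: Solve for x: x > 566-437 = 129

129


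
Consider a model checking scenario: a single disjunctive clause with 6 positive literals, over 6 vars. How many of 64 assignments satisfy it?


Step 1: Total=2^6=64
Step 2: Unsat when all 6 false: 2^0=1
Step 3: Sat=64-1=63

63


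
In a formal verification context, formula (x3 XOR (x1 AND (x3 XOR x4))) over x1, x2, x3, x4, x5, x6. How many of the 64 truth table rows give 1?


Formula: (x3 XOR (x1 AND (x3 XOR x4))) over 6 vars (64 rows)
Evaluate each row (x1, x2, x3, x4, x5, x6 as bits, MSB first):
  row 0 [000000]: (0 XOR (0 AND (0 XOR 0))) -> 0
  row 1 [000001]: (0 XOR (0 AND (0 XOR 0))) -> 0
  row 2 [000010]: (0 XOR (0 AND (0 XOR 0))) -> 0
  row 3 [000011]: (0 XOR (0 AND (0 XOR 0))) -> 0
  row 4 [000100]: (0 XOR (0 AND (0 XOR 1))) -> 0
  (every remaining row is evaluated the same way; all 64 results are listed next)
Full result column, 8 rows per line (x1,x2,x3 fixed per line; x4,x5,x6 runs 000..111 left to right):
  rows 0-7 [x1,x2,x3=000]: 00000000  (ones: 0)
  rows 8-15 [x1,x2,x3=001]: 11111111  (ones: 8)
  rows 16-23 [x1,x2,x3=010]: 00000000  (ones: 0)
  rows 24-31 [x1,x2,x3=011]: 11111111  (ones: 8)
  rows 32-39 [x1,x2,x3=100]: 00001111  (ones: 4)
  rows 40-47 [x1,x2,x3=101]: 00001111  (ones: 4)
  rows 48-55 [x1,x2,x3=110]: 00001111  (ones: 4)
  rows 56-63 [x1,x2,x3=111]: 00001111  (ones: 4)
Count of 1-rows = 0+8+0+8+4+4+4+4 = 32

32


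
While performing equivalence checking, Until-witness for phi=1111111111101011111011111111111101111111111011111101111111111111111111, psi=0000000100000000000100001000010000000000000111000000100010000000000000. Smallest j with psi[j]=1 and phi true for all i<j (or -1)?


(phi U psi) at 0: need smallest j with psi[j]=1 and phi[i]=1 for all i in [0,j).
Scan from step 0:
  step 0: phi=1, psi=0 -> continue
  step 1: phi=1, psi=0 -> continue
  step 2: phi=1, psi=0 -> continue
  step 3: phi=1, psi=0 -> continue
  step 7: psi=1 and phi held for [0,7) -> witness found
Witness step = 7

7


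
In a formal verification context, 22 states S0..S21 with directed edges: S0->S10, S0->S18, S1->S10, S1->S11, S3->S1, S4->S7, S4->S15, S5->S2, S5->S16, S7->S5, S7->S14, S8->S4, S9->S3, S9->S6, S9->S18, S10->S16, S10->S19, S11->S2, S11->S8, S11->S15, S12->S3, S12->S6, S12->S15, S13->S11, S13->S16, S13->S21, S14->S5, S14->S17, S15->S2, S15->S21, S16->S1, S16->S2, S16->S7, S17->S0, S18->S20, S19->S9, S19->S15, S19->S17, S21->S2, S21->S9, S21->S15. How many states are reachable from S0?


BFS from S0:
  layer 0: {S0}
  layer 1: {S10, S18}
  layer 2: {S16, S19, S20}
  layer 3: {S1, S2, S7, S9, S15, S17}
  layer 4: {S3, S5, S6, S11, S14, S21}
  layer 5: {S8}
  layer 6: {S4}
Reachable set: {S0, S1, S2, S3, S4, S5, S6, S7, S8, S9, S10, S11, S14, S15, S16, S17, S18, S19, S20, S21}
Count = 20

20


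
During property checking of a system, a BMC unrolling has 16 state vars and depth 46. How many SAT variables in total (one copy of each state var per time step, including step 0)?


BMC unrolls to depth k, creating one copy of each state var for steps 0..k.
Step count = 46 + 1 = 47 (steps 0 through 46)
Vars per step = 16
Total = 16 * 47 = 752

752


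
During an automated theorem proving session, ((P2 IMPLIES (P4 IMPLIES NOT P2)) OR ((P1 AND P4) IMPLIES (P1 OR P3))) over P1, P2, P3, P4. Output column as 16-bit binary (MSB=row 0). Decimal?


Formula: ((P2 IMPLIES (P4 IMPLIES NOT P2)) OR ((P1 AND P4) IMPLIES (P1 OR P3))) over P1, P2, P3, P4 (16 rows)
Evaluate each row (bits = P1,P2,P3,P4, MSB first):
  row 0 [0000]: ((0 IMPLIES (0 IMPLIES NOT 0)) OR ((0 AND 0) IMPLIES (0 OR 0))) -> 1
  row 1 [0001]: ((0 IMPLIES (1 IMPLIES NOT 0)) OR ((0 AND 1) IMPLIES (0 OR 0))) -> 1
  row 2 [0010]: ((0 IMPLIES (0 IMPLIES NOT 0)) OR ((0 AND 0) IMPLIES (0 OR 1))) -> 1
  row 3 [0011]: ((0 IMPLIES (1 IMPLIES NOT 0)) OR ((0 AND 1) IMPLIES (0 OR 1))) -> 1
  row 4 [0100]: ((1 IMPLIES (0 IMPLIES NOT 1)) OR ((0 AND 0) IMPLIES (0 OR 0))) -> 1
  row 5 [0101]: ((1 IMPLIES (1 IMPLIES NOT 1)) OR ((0 AND 1) IMPLIES (0 OR 0))) -> 1
  row 6 [0110]: ((1 IMPLIES (0 IMPLIES NOT 1)) OR ((0 AND 0) IMPLIES (0 OR 1))) -> 1
  row 7 [0111]: ((1 IMPLIES (1 IMPLIES NOT 1)) OR ((0 AND 1) IMPLIES (0 OR 1))) -> 1
  row 8 [1000]: ((0 IMPLIES (0 IMPLIES NOT 0)) OR ((1 AND 0) IMPLIES (1 OR 0))) -> 1
  row 9 [1001]: ((0 IMPLIES (1 IMPLIES NOT 0)) OR ((1 AND 1) IMPLIES (1 OR 0))) -> 1
  row 10 [1010]: ((0 IMPLIES (0 IMPLIES NOT 0)) OR ((1 AND 0) IMPLIES (1 OR 1))) -> 1
  row 11 [1011]: ((0 IMPLIES (1 IMPLIES NOT 0)) OR ((1 AND 1) IMPLIES (1 OR 1))) -> 1
  row 12 [1100]: ((1 IMPLIES (0 IMPLIES NOT 1)) OR ((1 AND 0) IMPLIES (1 OR 0))) -> 1
  row 13 [1101]: ((1 IMPLIES (1 IMPLIES NOT 1)) OR ((1 AND 1) IMPLIES (1 OR 0))) -> 1
  row 14 [1110]: ((1 IMPLIES (0 IMPLIES NOT 1)) OR ((1 AND 0) IMPLIES (1 OR 1))) -> 1
  row 15 [1111]: ((1 IMPLIES (1 IMPLIES NOT 1)) OR ((1 AND 1) IMPLIES (1 OR 1))) -> 1
Full result column, 4 rows per line (P1,P2 fixed per line; P3,P4 runs 00..11 left to right):
  rows 0-3 [P1,P2=00]: 1111  = hex F
  rows 4-7 [P1,P2=01]: 1111  = hex F
  rows 8-11 [P1,P2=10]: 1111  = hex F
  rows 12-15 [P1,P2=11]: 1111  = hex F
Output column (row 0 .. row 15) = 1111111111111111
Output column grouped in 4s = 1111 1111 1111 1111 = 0xFFFF
Convert to decimal digit by digit (value = value*16 + digit):
  F -> 15
  15*16 + 15 (F) = 255
  255*16 + 15 (F) = 4095
  4095*16 + 15 (F) = 65535
Decimal = 65535

65535


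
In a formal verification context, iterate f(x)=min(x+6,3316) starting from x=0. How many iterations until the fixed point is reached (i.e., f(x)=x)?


Step 1: x=0, cap=3316, increment=6
Step 2: x grows by 6 each step until capped at 3316; fixed point is x=3316
Step 3: iterations = ceil(3316/6) = 553

553


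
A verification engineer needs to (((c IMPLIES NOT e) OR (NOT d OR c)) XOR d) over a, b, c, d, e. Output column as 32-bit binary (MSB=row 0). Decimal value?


Formula: (((c IMPLIES NOT e) OR (NOT d OR c)) XOR d) over a, b, c, d, e (32 rows)
Evaluate each row (bits = a,b,c,d,e, MSB first):
  row 0 [00000]: (((0 IMPLIES NOT 0) OR (NOT 0 OR 0)) XOR 0) -> 1
  row 1 [00001]: (((0 IMPLIES NOT 1) OR (NOT 0 OR 0)) XOR 0) -> 1
  row 2 [00010]: (((0 IMPLIES NOT 0) OR (NOT 1 OR 0)) XOR 1) -> 0
  row 3 [00011]: (((0 IMPLIES NOT 1) OR (NOT 1 OR 0)) XOR 1) -> 0
  row 4 [00100]: (((1 IMPLIES NOT 0) OR (NOT 0 OR 1)) XOR 0) -> 1
  row 5 [00101]: (((1 IMPLIES NOT 1) OR (NOT 0 OR 1)) XOR 0) -> 1
  row 6 [00110]: (((1 IMPLIES NOT 0) OR (NOT 1 OR 1)) XOR 1) -> 0
  row 7 [00111]: (((1 IMPLIES NOT 1) OR (NOT 1 OR 1)) XOR 1) -> 0
  row 8 [01000]: (((0 IMPLIES NOT 0) OR (NOT 0 OR 0)) XOR 0) -> 1
  row 9 [01001]: (((0 IMPLIES NOT 1) OR (NOT 0 OR 0)) XOR 0) -> 1
  row 10 [01010]: (((0 IMPLIES NOT 0) OR (NOT 1 OR 0)) XOR 1) -> 0
  row 11 [01011]: (((0 IMPLIES NOT 1) OR (NOT 1 OR 0)) XOR 1) -> 0
  row 12 [01100]: (((1 IMPLIES NOT 0) OR (NOT 0 OR 1)) XOR 0) -> 1
  row 13 [01101]: (((1 IMPLIES NOT 1) OR (NOT 0 OR 1)) XOR 0) -> 1
  row 14 [01110]: (((1 IMPLIES NOT 0) OR (NOT 1 OR 1)) XOR 1) -> 0
  row 15 [01111]: (((1 IMPLIES NOT 1) OR (NOT 1 OR 1)) XOR 1) -> 0
  row 16 [10000]: (((0 IMPLIES NOT 0) OR (NOT 0 OR 0)) XOR 0) -> 1
  row 17 [10001]: (((0 IMPLIES NOT 1) OR (NOT 0 OR 0)) XOR 0) -> 1
  row 18 [10010]: (((0 IMPLIES NOT 0) OR (NOT 1 OR 0)) XOR 1) -> 0
  row 19 [10011]: (((0 IMPLIES NOT 1) OR (NOT 1 OR 0)) XOR 1) -> 0
  row 20 [10100]: (((1 IMPLIES NOT 0) OR (NOT 0 OR 1)) XOR 0) -> 1
  row 21 [10101]: (((1 IMPLIES NOT 1) OR (NOT 0 OR 1)) XOR 0) -> 1
  row 22 [10110]: (((1 IMPLIES NOT 0) OR (NOT 1 OR 1)) XOR 1) -> 0
  row 23 [10111]: (((1 IMPLIES NOT 1) OR (NOT 1 OR 1)) XOR 1) -> 0
  row 24 [11000]: (((0 IMPLIES NOT 0) OR (NOT 0 OR 0)) XOR 0) -> 1
  row 25 [11001]: (((0 IMPLIES NOT 1) OR (NOT 0 OR 0)) XOR 0) -> 1
  row 26 [11010]: (((0 IMPLIES NOT 0) OR (NOT 1 OR 0)) XOR 1) -> 0
  row 27 [11011]: (((0 IMPLIES NOT 1) OR (NOT 1 OR 0)) XOR 1) -> 0
  row 28 [11100]: (((1 IMPLIES NOT 0) OR (NOT 0 OR 1)) XOR 0) -> 1
  row 29 [11101]: (((1 IMPLIES NOT 1) OR (NOT 0 OR 1)) XOR 0) -> 1
  row 30 [11110]: (((1 IMPLIES NOT 0) OR (NOT 1 OR 1)) XOR 1) -> 0
  row 31 [11111]: (((1 IMPLIES NOT 1) OR (NOT 1 OR 1)) XOR 1) -> 0
Full result column, 4 rows per line (a,b,c fixed per line; d,e runs 00..11 left to right):
  rows 0-3 [a,b,c=000]: 1100  = hex C
  rows 4-7 [a,b,c=001]: 1100  = hex C
  rows 8-11 [a,b,c=010]: 1100  = hex C
  rows 12-15 [a,b,c=011]: 1100  = hex C
  rows 16-19 [a,b,c=100]: 1100  = hex C
  rows 20-23 [a,b,c=101]: 1100  = hex C
  rows 24-27 [a,b,c=110]: 1100  = hex C
  rows 28-31 [a,b,c=111]: 1100  = hex C
Output column (row 0 .. row 31) = 11001100110011001100110011001100
Output column grouped in 4s = 1100 1100 1100 1100 1100 1100 1100 1100 = 0xCCCCCCCC
Convert to decimal digit by digit (value = value*16 + digit):
  C -> 12
  12*16 + 12 (C) = 204
  204*16 + 12 (C) = 3276
  3276*16 + 12 (C) = 52428
  52428*16 + 12 (C) = 838860
  838860*16 + 12 (C) = 13421772
  13421772*16 + 12 (C) = 214748364
  214748364*16 + 12 (C) = 3435973836
Decimal = 3435973836

3435973836
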